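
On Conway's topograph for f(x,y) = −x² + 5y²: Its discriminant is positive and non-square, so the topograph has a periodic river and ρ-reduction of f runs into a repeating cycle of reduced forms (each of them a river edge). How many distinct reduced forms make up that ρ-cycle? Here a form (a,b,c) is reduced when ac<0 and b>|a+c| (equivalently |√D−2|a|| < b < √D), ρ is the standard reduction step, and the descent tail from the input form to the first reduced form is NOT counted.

D = 20, ⌊√D⌋ = 4
descent: ρ → (5,0,-1)
descent: ρ → (-1,4,1)  [lands on river]
river: ρ → (1,4,-1)
ρ-cycle length = 2 (tail of 2 descent steps not counted)

2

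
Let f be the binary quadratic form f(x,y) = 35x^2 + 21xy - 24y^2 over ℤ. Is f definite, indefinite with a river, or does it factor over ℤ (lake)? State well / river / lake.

D = b²−4ac = 21² − 4·35·(-24) = 3801
D > 0 non-square ⇒ indefinite ⇒ periodic river

river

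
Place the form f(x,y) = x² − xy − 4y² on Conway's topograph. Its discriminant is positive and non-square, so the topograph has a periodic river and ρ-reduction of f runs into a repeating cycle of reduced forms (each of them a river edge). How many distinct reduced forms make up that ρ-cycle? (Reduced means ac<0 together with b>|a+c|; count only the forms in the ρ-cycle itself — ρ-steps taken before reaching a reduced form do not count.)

D = 17, ⌊√D⌋ = 4
descent: ρ → (-4,1,1)
descent: ρ → (1,3,-2)  [lands on river]
river: ρ → (-2,1,2)
river: ρ → (2,3,-1)
river: ρ → (-1,3,2)
river: ρ → (2,1,-2)
river: ρ → (-2,3,1)
ρ-cycle length = 6 (tail of 2 descent steps not counted)

6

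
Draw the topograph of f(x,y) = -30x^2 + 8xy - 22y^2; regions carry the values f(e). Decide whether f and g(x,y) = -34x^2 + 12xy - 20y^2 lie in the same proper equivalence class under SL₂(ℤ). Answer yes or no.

D₁ = -2576, D₂ = -2576
f is negative-definite; reduce −f:
−f: flip: (30,-8,22)→(22,8,30)
−f: reduced (well bottom): (22,8,30) with a≤c, −a<b≤a
flip sign back: reduced form of f is (-22,-8,-30)
g is negative-definite; reduce −g:
−g: flip: (34,-12,20)→(20,12,34)
−g: reduced (well bottom): (20,12,34) with a≤c, −a<b≤a
flip sign back: reduced form of g is (-20,-12,-34)
reduced forms (-22, -8, -30) vs (-20, -12, -34) ⇒ inequivalent

no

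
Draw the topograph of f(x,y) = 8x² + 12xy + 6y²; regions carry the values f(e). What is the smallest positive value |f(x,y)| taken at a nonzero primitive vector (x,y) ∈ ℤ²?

translate: b→-4 (≡12 mod 16), so (8,12,6)→(8,-4,2)
flip: (8,-4,2)→(2,4,8)
translate: b→0 (≡4 mod 4), so (2,4,8)→(2,0,6)
reduced (well bottom): (2,0,6) with a≤c, −a<b≤a
well minimum = a = 2

2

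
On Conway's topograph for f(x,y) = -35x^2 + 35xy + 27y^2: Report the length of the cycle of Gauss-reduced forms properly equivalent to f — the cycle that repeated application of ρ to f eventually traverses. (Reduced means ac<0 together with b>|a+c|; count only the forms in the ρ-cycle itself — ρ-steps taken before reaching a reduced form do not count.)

D = 5005, ⌊√D⌋ = 70
river: ρ → (27,19,-43)
river: ρ → (-43,67,3)
river: ρ → (3,65,-65)
river: ρ → (-65,65,3)
river: ρ → (3,67,-43)
river: ρ → (-43,19,27)
river: ρ → (27,35,-35)
river: ρ → (-35,35,27)
ρ-cycle length = 8 (tail of 0 descent steps not counted)

8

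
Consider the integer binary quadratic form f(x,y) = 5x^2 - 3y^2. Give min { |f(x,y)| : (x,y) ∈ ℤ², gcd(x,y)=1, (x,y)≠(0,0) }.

descent: ρ → (-3,6,2)  [lands on river]
river: ρ → (2,6,-3)
closes: descent 1, river 2
min |a| on river = 2

2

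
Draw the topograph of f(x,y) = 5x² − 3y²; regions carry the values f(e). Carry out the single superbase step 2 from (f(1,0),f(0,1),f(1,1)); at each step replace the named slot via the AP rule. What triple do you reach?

start (5,-3,2) = (f(1,0),f(0,1),f(1,1))
replace slot 2: 2·(5+2) − (-3) = 17 → (5,17,2)

5,17,2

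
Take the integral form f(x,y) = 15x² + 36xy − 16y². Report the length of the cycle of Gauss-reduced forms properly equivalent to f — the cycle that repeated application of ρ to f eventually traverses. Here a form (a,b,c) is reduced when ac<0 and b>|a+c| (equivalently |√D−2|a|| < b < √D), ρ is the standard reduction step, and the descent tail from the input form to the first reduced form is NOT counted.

D = 2256, ⌊√D⌋ = 47
river: ρ → (-16,28,23)
river: ρ → (23,18,-21)
river: ρ → (-21,24,20)
river: ρ → (20,16,-25)
river: ρ → (-25,34,11)
river: ρ → (11,32,-28)
river: ρ → (-28,24,15)
river: ρ → (15,36,-16)
ρ-cycle length = 8 (tail of 0 descent steps not counted)

8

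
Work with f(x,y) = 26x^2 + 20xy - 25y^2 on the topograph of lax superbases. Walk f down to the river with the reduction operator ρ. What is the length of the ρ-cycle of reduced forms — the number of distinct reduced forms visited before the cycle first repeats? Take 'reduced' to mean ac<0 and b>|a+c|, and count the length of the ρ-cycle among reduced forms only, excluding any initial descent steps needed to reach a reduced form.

D = 3000, ⌊√D⌋ = 54
river: ρ → (-25,30,21)
river: ρ → (21,54,-1)
river: ρ → (-1,54,21)
river: ρ → (21,30,-25)
river: ρ → (-25,20,26)
river: ρ → (26,32,-19)
river: ρ → (-19,44,14)
river: ρ → (14,40,-25)
river: ρ → (-25,10,29)
river: ρ → (29,48,-6)
river: ρ → (-6,48,29)
river: ρ → (29,10,-25)
river: ρ → (-25,40,14)
river: ρ → (14,44,-19)
river: ρ → (-19,32,26)
river: ρ → (26,20,-25)
ρ-cycle length = 16 (tail of 0 descent steps not counted)

16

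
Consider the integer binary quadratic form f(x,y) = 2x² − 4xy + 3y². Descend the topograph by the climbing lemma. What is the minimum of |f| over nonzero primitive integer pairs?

translate: b→0 (≡-4 mod 4), so (2,-4,3)→(2,0,1)
flip: (2,0,1)→(1,0,2)
reduced (well bottom): (1,0,2) with a≤c, −a<b≤a
well minimum = a = 1

1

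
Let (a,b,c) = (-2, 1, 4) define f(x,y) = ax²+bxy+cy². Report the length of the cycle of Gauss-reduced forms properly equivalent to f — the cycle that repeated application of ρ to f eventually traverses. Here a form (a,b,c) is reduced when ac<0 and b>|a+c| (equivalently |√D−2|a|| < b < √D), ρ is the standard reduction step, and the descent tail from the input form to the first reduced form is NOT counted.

D = 33, ⌊√D⌋ = 5
descent: ρ → (4,-1,-2)
descent: ρ → (-2,5,1)  [lands on river]
river: ρ → (1,5,-2)
river: ρ → (-2,3,3)
river: ρ → (3,3,-2)
ρ-cycle length = 4 (tail of 2 descent steps not counted)

4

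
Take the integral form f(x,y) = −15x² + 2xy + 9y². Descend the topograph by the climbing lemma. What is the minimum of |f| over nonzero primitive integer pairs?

descent: ρ → (9,16,-8)  [lands on river]
river: ρ → (-8,16,9)
river: ρ → (9,20,-4)
river: ρ → (-4,20,9)
closes: descent 1, river 4
min |a| on river = 4

4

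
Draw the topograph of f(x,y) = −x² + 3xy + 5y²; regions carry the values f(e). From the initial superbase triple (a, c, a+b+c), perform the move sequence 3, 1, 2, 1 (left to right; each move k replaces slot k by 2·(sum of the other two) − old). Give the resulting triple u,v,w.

start (-1,5,7) = (f(1,0),f(0,1),f(1,1))
replace slot 3: 2·((-1)+5) − 7 = 1 → (-1,5,1)
replace slot 1: 2·(5+1) − (-1) = 13 → (13,5,1)
replace slot 2: 2·(13+1) − 5 = 23 → (13,23,1)
replace slot 1: 2·(23+1) − 13 = 35 → (35,23,1)

35,23,1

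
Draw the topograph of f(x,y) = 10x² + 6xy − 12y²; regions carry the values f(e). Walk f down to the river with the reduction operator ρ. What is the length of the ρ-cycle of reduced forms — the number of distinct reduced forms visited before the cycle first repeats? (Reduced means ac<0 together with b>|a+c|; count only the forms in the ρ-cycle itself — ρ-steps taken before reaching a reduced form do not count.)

D = 516, ⌊√D⌋ = 22
river: ρ → (-12,18,4)
river: ρ → (4,22,-2)
river: ρ → (-2,22,4)
river: ρ → (4,18,-12)
river: ρ → (-12,6,10)
river: ρ → (10,14,-8)
river: ρ → (-8,18,6)
river: ρ → (6,18,-8)
river: ρ → (-8,14,10)
river: ρ → (10,6,-12)
ρ-cycle length = 10 (tail of 0 descent steps not counted)

10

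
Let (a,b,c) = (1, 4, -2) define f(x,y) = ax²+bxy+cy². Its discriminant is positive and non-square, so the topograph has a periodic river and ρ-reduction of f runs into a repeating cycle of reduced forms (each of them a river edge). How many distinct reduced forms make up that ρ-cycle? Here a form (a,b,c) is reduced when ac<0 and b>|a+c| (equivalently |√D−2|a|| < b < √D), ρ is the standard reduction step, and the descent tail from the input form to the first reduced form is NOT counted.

D = 24, ⌊√D⌋ = 4
river: ρ → (-2,4,1)
river: ρ → (1,4,-2)
ρ-cycle length = 2 (tail of 0 descent steps not counted)

2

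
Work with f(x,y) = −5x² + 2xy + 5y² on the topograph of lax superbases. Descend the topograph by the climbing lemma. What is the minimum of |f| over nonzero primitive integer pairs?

river: ρ → (5,8,-2)
river: ρ → (-2,8,5)
river: ρ → (5,2,-5)
river: ρ → (-5,8,2)
river: ρ → (2,8,-5)
river: ρ → (-5,2,5)
closes: descent 0, river 6
min |a| on river = 2

2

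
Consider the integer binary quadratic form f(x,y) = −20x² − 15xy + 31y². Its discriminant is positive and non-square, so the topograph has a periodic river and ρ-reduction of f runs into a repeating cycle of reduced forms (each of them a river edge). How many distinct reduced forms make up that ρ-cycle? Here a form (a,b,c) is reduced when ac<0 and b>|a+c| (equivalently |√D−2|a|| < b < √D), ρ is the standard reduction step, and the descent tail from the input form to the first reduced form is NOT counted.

D = 2705, ⌊√D⌋ = 52
descent: ρ → (31,15,-20)  [lands on river]
river: ρ → (-20,25,26)
river: ρ → (26,27,-19)
river: ρ → (-19,49,4)
river: ρ → (4,47,-31)
river: ρ → (-31,15,20)
river: ρ → (20,25,-26)
river: ρ → (-26,27,19)
river: ρ → (19,49,-4)
river: ρ → (-4,47,31)
ρ-cycle length = 10 (tail of 1 descent step not counted)

10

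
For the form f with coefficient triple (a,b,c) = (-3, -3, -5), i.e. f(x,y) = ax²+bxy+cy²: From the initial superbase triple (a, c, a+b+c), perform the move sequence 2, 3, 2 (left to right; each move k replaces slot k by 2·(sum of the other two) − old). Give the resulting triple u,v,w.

start (-3,-5,-11) = (f(1,0),f(0,1),f(1,1))
replace slot 2: 2·((-3)+(-11)) − (-5) = -23 → (-3,-23,-11)
replace slot 3: 2·((-3)+(-23)) − (-11) = -41 → (-3,-23,-41)
replace slot 2: 2·((-3)+(-41)) − (-23) = -65 → (-3,-65,-41)

-3,-65,-41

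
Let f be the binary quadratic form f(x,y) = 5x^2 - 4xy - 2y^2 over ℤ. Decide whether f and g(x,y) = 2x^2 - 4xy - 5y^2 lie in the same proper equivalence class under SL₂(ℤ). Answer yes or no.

D₁ = 56, D₂ = 56
river cycle of f (length 4): (-2, 4, 5), (5, 6, -1), (-1, 6, 5), (5, 4, -2)
river cycle of g (length 4): (-5, 4, 2), (2, 4, -5), (-5, 6, 1), (1, 6, -5)
cycles differ ⇒ inequivalent

no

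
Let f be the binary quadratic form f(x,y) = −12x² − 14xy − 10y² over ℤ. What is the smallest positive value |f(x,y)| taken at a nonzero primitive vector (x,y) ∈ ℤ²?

translate: b→-10 (≡14 mod 24), so (12,14,10)→(12,-10,8)
flip: (12,-10,8)→(8,10,12)
translate: b→-6 (≡10 mod 16), so (8,10,12)→(8,-6,10)
reduced (well bottom): (8,-6,10) with a≤c, −a<b≤a
well minimum |f| = |-8| = 8 (negative-definite)

8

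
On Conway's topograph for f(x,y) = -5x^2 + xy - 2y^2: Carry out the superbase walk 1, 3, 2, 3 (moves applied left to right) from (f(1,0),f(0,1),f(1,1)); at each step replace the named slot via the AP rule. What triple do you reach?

start (-5,-2,-6) = (f(1,0),f(0,1),f(1,1))
replace slot 1: 2·((-2)+(-6)) − (-5) = -11 → (-11,-2,-6)
replace slot 3: 2·((-11)+(-2)) − (-6) = -20 → (-11,-2,-20)
replace slot 2: 2·((-11)+(-20)) − (-2) = -60 → (-11,-60,-20)
replace slot 3: 2·((-11)+(-60)) − (-20) = -122 → (-11,-60,-122)

-11,-60,-122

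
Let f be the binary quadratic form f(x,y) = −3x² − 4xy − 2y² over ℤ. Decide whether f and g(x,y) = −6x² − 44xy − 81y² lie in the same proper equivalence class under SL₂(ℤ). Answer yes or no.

D₁ = -8, D₂ = -8
f is negative-definite; reduce −f:
−f: translate: b→-2 (≡4 mod 6), so (3,4,2)→(3,-2,1)
−f: flip: (3,-2,1)→(1,2,3)
−f: translate: b→0 (≡2 mod 2), so (1,2,3)→(1,0,2)
−f: reduced (well bottom): (1,0,2) with a≤c, −a<b≤a
flip sign back: reduced form of f is (-1,0,-2)
g is negative-definite; reduce −g:
−g: translate: b→-4 (≡44 mod 12), so (6,44,81)→(6,-4,1)
−g: flip: (6,-4,1)→(1,4,6)
−g: translate: b→0 (≡4 mod 2), so (1,4,6)→(1,0,2)
−g: reduced (well bottom): (1,0,2) with a≤c, −a<b≤a
flip sign back: reduced form of g is (-1,0,-2)
reduced forms (-1, 0, -2) vs (-1, 0, -2) ⇒ equivalent

yes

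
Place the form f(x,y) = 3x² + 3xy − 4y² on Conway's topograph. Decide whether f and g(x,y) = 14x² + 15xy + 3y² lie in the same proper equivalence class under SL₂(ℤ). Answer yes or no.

D₁ = 57, D₂ = 57
river cycle of f (length 6): (-4, 5, 2), (2, 7, -1), (-1, 7, 2), (2, 5, -4), (-4, 3, 3), (3, 3, -4)
river cycle of g (length 6): (3, 3, -4), (-4, 5, 2), (2, 7, -1), (-1, 7, 2), (2, 5, -4), (-4, 3, 3)
cycles coincide ⇒ equivalent

yes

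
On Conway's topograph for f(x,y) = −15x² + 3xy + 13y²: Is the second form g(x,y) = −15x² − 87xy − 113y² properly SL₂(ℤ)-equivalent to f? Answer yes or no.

D₁ = 789, D₂ = 789
river cycle of f (length 8): (13, 23, -5), (-5, 27, 3), (3, 27, -5), (-5, 23, 13), (13, 3, -15), (-15, 27, 1), (1, 27, -15), (-15, 3, 13)
river cycle of g (length 8): (-15, 3, 13), (13, 23, -5), (-5, 27, 3), (3, 27, -5), (-5, 23, 13), (13, 3, -15), (-15, 27, 1), (1, 27, -15)
cycles coincide ⇒ equivalent

yes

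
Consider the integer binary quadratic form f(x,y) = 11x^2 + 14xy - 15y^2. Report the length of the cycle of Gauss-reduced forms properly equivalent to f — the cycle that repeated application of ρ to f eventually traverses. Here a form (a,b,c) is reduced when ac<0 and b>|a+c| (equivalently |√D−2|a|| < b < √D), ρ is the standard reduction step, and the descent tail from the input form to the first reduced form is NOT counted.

D = 856, ⌊√D⌋ = 29
river: ρ → (-15,16,10)
river: ρ → (10,24,-7)
river: ρ → (-7,18,19)
river: ρ → (19,20,-6)
river: ρ → (-6,28,3)
river: ρ → (3,26,-15)
river: ρ → (-15,4,14)
river: ρ → (14,24,-5)
river: ρ → (-5,26,9)
river: ρ → (9,28,-2)
river: ρ → (-2,28,9)
river: ρ → (9,26,-5)
river: ρ → (-5,24,14)
river: ρ → (14,4,-15)
river: ρ → (-15,26,3)
river: ρ → (3,28,-6)
river: ρ → (-6,20,19)
river: ρ → (19,18,-7)
river: ρ → (-7,24,10)
river: ρ → (10,16,-15)
river: ρ → (-15,14,11)
river: ρ → (11,8,-18)
river: ρ → (-18,28,1)
river: ρ → (1,28,-18)
river: ρ → (-18,8,11)
river: ρ → (11,14,-15)
ρ-cycle length = 26 (tail of 0 descent steps not counted)

26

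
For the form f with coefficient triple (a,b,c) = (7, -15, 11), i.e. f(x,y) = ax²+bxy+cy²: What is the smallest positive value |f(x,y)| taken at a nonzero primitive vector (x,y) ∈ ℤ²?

translate: b→-1 (≡-15 mod 14), so (7,-15,11)→(7,-1,3)
flip: (7,-1,3)→(3,1,7)
reduced (well bottom): (3,1,7) with a≤c, −a<b≤a
well minimum = a = 3

3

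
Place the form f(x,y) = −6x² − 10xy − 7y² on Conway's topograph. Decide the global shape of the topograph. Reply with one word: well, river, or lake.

D = b²−4ac = (-10)² − 4·(-6)·(-7) = -68
D < 0 ⇒ definite ⇒ every region one sign ⇒ single well

well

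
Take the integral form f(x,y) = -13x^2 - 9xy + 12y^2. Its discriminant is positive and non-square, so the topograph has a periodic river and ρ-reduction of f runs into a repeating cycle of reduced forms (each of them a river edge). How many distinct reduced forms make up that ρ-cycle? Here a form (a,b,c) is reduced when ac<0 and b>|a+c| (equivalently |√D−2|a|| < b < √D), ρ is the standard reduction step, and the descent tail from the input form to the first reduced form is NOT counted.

D = 705, ⌊√D⌋ = 26
descent: ρ → (12,9,-13)  [lands on river]
river: ρ → (-13,17,8)
river: ρ → (8,15,-15)
river: ρ → (-15,15,8)
river: ρ → (8,17,-13)
river: ρ → (-13,9,12)
river: ρ → (12,15,-10)
river: ρ → (-10,25,2)
river: ρ → (2,23,-22)
river: ρ → (-22,21,3)
river: ρ → (3,21,-22)
river: ρ → (-22,23,2)
river: ρ → (2,25,-10)
river: ρ → (-10,15,12)
ρ-cycle length = 14 (tail of 1 descent step not counted)

14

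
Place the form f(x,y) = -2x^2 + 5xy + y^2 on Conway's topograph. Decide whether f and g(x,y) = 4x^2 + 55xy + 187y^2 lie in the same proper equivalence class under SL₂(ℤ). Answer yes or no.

D₁ = 33, D₂ = 33
river cycle of f (length 4): (1, 5, -2), (-2, 3, 3), (3, 3, -2), (-2, 5, 1)
river cycle of g (length 4): (-2, 5, 1), (1, 5, -2), (-2, 3, 3), (3, 3, -2)
cycles coincide ⇒ equivalent

yes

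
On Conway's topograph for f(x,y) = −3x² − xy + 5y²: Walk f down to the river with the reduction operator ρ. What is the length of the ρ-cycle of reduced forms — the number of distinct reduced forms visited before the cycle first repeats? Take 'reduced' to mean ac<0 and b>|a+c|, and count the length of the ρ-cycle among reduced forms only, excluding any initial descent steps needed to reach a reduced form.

D = 61, ⌊√D⌋ = 7
descent: ρ → (5,1,-3)
descent: ρ → (-3,5,3)  [lands on river]
river: ρ → (3,7,-1)
river: ρ → (-1,7,3)
river: ρ → (3,5,-3)
river: ρ → (-3,7,1)
river: ρ → (1,7,-3)
ρ-cycle length = 6 (tail of 2 descent steps not counted)

6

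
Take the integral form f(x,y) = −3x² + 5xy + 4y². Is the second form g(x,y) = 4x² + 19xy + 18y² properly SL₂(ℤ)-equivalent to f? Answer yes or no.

D₁ = 73, D₂ = 73
river cycle of f (length 18): (4, 3, -4), (-4, 5, 3), (3, 7, -2), (-2, 5, 6), (6, 7, -1), (-1, 7, 6), (6, 5, -2), (-2, 7, 3), (3, 5, -4), (-4, 3, 4), … (8 more)
river cycle of g (length 18): (3, 7, -2), (-2, 5, 6), (6, 7, -1), (-1, 7, 6), (6, 5, -2), (-2, 7, 3), (3, 5, -4), (-4, 3, 4), (4, 5, -3), (-3, 7, 2), … (8 more)
cycles coincide ⇒ equivalent

yes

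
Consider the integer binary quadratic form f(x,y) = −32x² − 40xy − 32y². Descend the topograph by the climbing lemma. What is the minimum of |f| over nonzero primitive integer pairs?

translate: b→-24 (≡40 mod 64), so (32,40,32)→(32,-24,24)
flip: (32,-24,24)→(24,24,32)
reduced (well bottom): (24,24,32) with a≤c, −a<b≤a
well minimum |f| = |-24| = 24 (negative-definite)

24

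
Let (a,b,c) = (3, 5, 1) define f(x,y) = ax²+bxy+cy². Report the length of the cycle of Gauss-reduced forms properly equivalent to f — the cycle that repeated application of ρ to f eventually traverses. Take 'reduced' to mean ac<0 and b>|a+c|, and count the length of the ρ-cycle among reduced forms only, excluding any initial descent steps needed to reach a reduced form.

D = 13, ⌊√D⌋ = 3
descent: ρ → (1,3,-1)  [lands on river]
river: ρ → (-1,3,1)
ρ-cycle length = 2 (tail of 1 descent step not counted)

2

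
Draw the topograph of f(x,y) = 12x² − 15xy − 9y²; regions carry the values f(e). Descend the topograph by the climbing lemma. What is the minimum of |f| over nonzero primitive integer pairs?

descent: ρ → (-9,15,12)  [lands on river]
river: ρ → (12,9,-12)
river: ρ → (-12,15,9)
river: ρ → (9,21,-6)
river: ρ → (-6,15,18)
river: ρ → (18,21,-3)
river: ρ → (-3,21,18)
river: ρ → (18,15,-6)
river: ρ → (-6,21,9)
river: ρ → (9,15,-12)
river: ρ → (-12,9,12)
river: ρ → (12,15,-9)
river: ρ → (-9,21,6)
river: ρ → (6,15,-18)
river: ρ → (-18,21,3)
river: ρ → (3,21,-18)
river: ρ → (-18,15,6)
river: ρ → (6,21,-9)
closes: descent 1, river 18
min |a| on river = 3

3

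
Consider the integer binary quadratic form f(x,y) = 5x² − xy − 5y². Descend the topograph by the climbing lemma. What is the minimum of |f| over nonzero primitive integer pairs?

descent: ρ → (-5,1,5)  [lands on river]
river: ρ → (5,9,-1)
river: ρ → (-1,9,5)
river: ρ → (5,1,-5)
river: ρ → (-5,9,1)
river: ρ → (1,9,-5)
closes: descent 1, river 6
min |a| on river = 1

1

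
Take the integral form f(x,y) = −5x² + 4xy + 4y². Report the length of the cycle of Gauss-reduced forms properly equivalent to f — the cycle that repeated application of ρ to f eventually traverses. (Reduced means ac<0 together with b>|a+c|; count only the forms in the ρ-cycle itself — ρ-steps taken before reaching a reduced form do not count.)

D = 96, ⌊√D⌋ = 9
river: ρ → (4,4,-5)
river: ρ → (-5,6,3)
river: ρ → (3,6,-5)
river: ρ → (-5,4,4)
ρ-cycle length = 4 (tail of 0 descent steps not counted)

4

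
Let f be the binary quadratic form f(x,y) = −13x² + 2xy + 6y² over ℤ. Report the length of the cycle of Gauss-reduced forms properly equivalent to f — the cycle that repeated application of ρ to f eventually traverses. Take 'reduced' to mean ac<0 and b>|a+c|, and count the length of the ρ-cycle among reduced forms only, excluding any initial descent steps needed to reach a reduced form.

D = 316, ⌊√D⌋ = 17
descent: ρ → (6,10,-9)  [lands on river]
river: ρ → (-9,8,7)
river: ρ → (7,6,-10)
river: ρ → (-10,14,3)
river: ρ → (3,16,-5)
river: ρ → (-5,14,6)
ρ-cycle length = 6 (tail of 1 descent step not counted)

6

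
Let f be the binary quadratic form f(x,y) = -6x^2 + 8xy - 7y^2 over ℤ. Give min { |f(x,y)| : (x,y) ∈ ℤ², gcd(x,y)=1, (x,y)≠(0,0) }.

translate: b→4 (≡-8 mod 12), so (6,-8,7)→(6,4,5)
flip: (6,4,5)→(5,-4,6)
reduced (well bottom): (5,-4,6) with a≤c, −a<b≤a
well minimum |f| = |-5| = 5 (negative-definite)

5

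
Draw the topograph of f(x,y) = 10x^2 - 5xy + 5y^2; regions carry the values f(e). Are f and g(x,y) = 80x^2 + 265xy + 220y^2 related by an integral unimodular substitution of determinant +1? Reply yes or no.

D₁ = -175, D₂ = -175
f: flip: (10,-5,5)→(5,5,10)
f: reduced (well bottom): (5,5,10) with a≤c, −a<b≤a
g: translate: b→-55 (≡265 mod 160), so (80,265,220)→(80,-55,10)
g: flip: (80,-55,10)→(10,55,80)
g: translate: b→-5 (≡55 mod 20), so (10,55,80)→(10,-5,5)
g: flip: (10,-5,5)→(5,5,10)
g: reduced (well bottom): (5,5,10) with a≤c, −a<b≤a
reduced forms (5, 5, 10) vs (5, 5, 10) ⇒ equivalent

yes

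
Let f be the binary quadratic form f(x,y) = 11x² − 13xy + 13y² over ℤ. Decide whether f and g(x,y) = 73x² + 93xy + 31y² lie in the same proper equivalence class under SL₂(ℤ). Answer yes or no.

D₁ = -403, D₂ = -403
f: translate: b→9 (≡-13 mod 22), so (11,-13,13)→(11,9,11)
f: reduced (well bottom): (11,9,11) with a≤c, −a<b≤a
g: translate: b→-53 (≡93 mod 146), so (73,93,31)→(73,-53,11)
g: flip: (73,-53,11)→(11,53,73)
g: translate: b→9 (≡53 mod 22), so (11,53,73)→(11,9,11)
g: reduced (well bottom): (11,9,11) with a≤c, −a<b≤a
reduced forms (11, 9, 11) vs (11, 9, 11) ⇒ equivalent

yes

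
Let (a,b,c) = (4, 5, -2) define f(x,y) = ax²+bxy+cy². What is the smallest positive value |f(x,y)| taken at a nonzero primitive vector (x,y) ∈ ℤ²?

river: ρ → (-2,7,1)
river: ρ → (1,7,-2)
river: ρ → (-2,5,4)
river: ρ → (4,3,-3)
river: ρ → (-3,3,4)
river: ρ → (4,5,-2)
closes: descent 0, river 6
min |a| on river = 1

1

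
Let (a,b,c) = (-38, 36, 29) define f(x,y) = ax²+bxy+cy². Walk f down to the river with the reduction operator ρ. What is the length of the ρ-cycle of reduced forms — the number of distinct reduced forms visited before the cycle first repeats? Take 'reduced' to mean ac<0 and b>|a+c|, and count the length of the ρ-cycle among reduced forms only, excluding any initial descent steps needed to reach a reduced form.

D = 5704, ⌊√D⌋ = 75
river: ρ → (29,22,-45)
river: ρ → (-45,68,6)
river: ρ → (6,64,-67)
river: ρ → (-67,70,3)
river: ρ → (3,74,-19)
river: ρ → (-19,40,54)
river: ρ → (54,68,-5)
river: ρ → (-5,72,26)
river: ρ → (26,32,-45)
river: ρ → (-45,58,13)
river: ρ → (13,72,-10)
river: ρ → (-10,68,27)
river: ρ → (27,40,-38)
river: ρ → (-38,36,29)
ρ-cycle length = 14 (tail of 0 descent steps not counted)

14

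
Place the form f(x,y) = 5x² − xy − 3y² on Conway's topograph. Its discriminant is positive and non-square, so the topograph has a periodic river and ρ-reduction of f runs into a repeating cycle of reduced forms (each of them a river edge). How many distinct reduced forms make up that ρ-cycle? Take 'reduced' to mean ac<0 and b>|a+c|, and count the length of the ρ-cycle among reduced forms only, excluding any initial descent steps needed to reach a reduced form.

D = 61, ⌊√D⌋ = 7
descent: ρ → (-3,7,1)  [lands on river]
river: ρ → (1,7,-3)
river: ρ → (-3,5,3)
river: ρ → (3,7,-1)
river: ρ → (-1,7,3)
river: ρ → (3,5,-3)
ρ-cycle length = 6 (tail of 1 descent step not counted)

6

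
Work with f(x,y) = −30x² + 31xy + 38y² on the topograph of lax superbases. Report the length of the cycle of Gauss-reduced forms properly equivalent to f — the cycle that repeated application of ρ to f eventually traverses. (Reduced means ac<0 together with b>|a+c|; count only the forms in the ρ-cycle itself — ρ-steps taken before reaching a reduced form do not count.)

D = 5521, ⌊√D⌋ = 74
river: ρ → (38,45,-23)
river: ρ → (-23,47,36)
river: ρ → (36,25,-34)
river: ρ → (-34,43,27)
river: ρ → (27,65,-12)
river: ρ → (-12,55,52)
river: ρ → (52,49,-15)
river: ρ → (-15,71,8)
river: ρ → (8,73,-6)
river: ρ → (-6,71,20)
river: ρ → (20,49,-39)
river: ρ → (-39,29,30)
river: ρ → (30,31,-38)
river: ρ → (-38,45,23)
river: ρ → (23,47,-36)
river: ρ → (-36,25,34)
river: ρ → (34,43,-27)
river: ρ → (-27,65,12)
river: ρ → (12,55,-52)
river: ρ → (-52,49,15)
river: ρ → (15,71,-8)
river: ρ → (-8,73,6)
river: ρ → (6,71,-20)
river: ρ → (-20,49,39)
river: ρ → (39,29,-30)
river: ρ → (-30,31,38)
ρ-cycle length = 26 (tail of 0 descent steps not counted)

26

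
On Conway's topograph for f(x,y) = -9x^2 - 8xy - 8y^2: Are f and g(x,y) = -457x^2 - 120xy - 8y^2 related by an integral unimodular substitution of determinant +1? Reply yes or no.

D₁ = -224, D₂ = -224
f is negative-definite; reduce −f:
−f: flip: (9,8,8)→(8,-8,9)
−f: translate: b→8 (≡-8 mod 16), so (8,-8,9)→(8,8,9)
−f: reduced (well bottom): (8,8,9) with a≤c, −a<b≤a
flip sign back: reduced form of f is (-8,-8,-9)
g is negative-definite; reduce −g:
−g: flip: (457,120,8)→(8,-120,457)
−g: translate: b→8 (≡-120 mod 16), so (8,-120,457)→(8,8,9)
−g: reduced (well bottom): (8,8,9) with a≤c, −a<b≤a
flip sign back: reduced form of g is (-8,-8,-9)
reduced forms (-8, -8, -9) vs (-8, -8, -9) ⇒ equivalent

yes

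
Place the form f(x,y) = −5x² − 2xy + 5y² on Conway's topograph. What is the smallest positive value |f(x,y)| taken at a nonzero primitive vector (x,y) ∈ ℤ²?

descent: ρ → (5,2,-5)  [lands on river]
river: ρ → (-5,8,2)
river: ρ → (2,8,-5)
river: ρ → (-5,2,5)
river: ρ → (5,8,-2)
river: ρ → (-2,8,5)
closes: descent 1, river 6
min |a| on river = 2

2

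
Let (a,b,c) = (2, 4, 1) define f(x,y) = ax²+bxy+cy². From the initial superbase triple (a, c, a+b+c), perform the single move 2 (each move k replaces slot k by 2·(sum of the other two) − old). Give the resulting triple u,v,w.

start (2,1,7) = (f(1,0),f(0,1),f(1,1))
replace slot 2: 2·(2+7) − 1 = 17 → (2,17,7)

2,17,7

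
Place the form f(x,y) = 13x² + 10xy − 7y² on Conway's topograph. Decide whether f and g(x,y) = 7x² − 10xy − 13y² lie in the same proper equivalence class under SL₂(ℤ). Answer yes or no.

D₁ = 464, D₂ = 464
river cycle of f (length 10): (-7, 18, 5), (5, 12, -16), (-16, 20, 1), (1, 20, -16), (-16, 12, 5), (5, 18, -7), (-7, 10, 13), (13, 16, -4), (-4, 16, 13), (13, 10, -7)
river cycle of g (length 10): (-13, 10, 7), (7, 18, -5), (-5, 12, 16), (16, 20, -1), (-1, 20, 16), (16, 12, -5), (-5, 18, 7), (7, 10, -13), (-13, 16, 4), (4, 16, -13)
cycles differ ⇒ inequivalent

no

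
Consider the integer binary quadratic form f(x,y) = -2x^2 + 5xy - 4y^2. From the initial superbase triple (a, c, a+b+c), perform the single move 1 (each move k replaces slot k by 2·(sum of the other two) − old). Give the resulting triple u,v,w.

start (-2,-4,-1) = (f(1,0),f(0,1),f(1,1))
replace slot 1: 2·((-4)+(-1)) − (-2) = -8 → (-8,-4,-1)

-8,-4,-1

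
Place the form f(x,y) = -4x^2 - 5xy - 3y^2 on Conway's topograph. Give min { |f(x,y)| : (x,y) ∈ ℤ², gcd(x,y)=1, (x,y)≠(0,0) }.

translate: b→-3 (≡5 mod 8), so (4,5,3)→(4,-3,2)
flip: (4,-3,2)→(2,3,4)
translate: b→-1 (≡3 mod 4), so (2,3,4)→(2,-1,3)
reduced (well bottom): (2,-1,3) with a≤c, −a<b≤a
well minimum |f| = |-2| = 2 (negative-definite)

2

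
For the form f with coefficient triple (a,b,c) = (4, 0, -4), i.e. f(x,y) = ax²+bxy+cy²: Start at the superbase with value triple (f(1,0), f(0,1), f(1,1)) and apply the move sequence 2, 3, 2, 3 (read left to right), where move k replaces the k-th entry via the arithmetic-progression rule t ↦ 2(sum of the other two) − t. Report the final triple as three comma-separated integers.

start (4,-4,0) = (f(1,0),f(0,1),f(1,1))
replace slot 2: 2·(4+0) − (-4) = 12 → (4,12,0)
replace slot 3: 2·(4+12) − 0 = 32 → (4,12,32)
replace slot 2: 2·(4+32) − 12 = 60 → (4,60,32)
replace slot 3: 2·(4+60) − 32 = 96 → (4,60,96)

4,60,96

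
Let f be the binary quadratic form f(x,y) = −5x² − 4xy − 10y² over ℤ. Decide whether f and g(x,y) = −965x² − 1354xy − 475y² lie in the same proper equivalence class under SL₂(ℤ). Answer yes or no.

D₁ = -184, D₂ = -184
f is negative-definite; reduce −f:
−f: reduced (well bottom): (5,4,10) with a≤c, −a<b≤a
flip sign back: reduced form of f is (-5,-4,-10)
g is negative-definite; reduce −g:
−g: translate: b→-576 (≡1354 mod 1930), so (965,1354,475)→(965,-576,86)
−g: flip: (965,-576,86)→(86,576,965)
−g: translate: b→60 (≡576 mod 172), so (86,576,965)→(86,60,11)
−g: flip: (86,60,11)→(11,-60,86)
−g: translate: b→6 (≡-60 mod 22), so (11,-60,86)→(11,6,5)
−g: flip: (11,6,5)→(5,-6,11)
−g: translate: b→4 (≡-6 mod 10), so (5,-6,11)→(5,4,10)
−g: reduced (well bottom): (5,4,10) with a≤c, −a<b≤a
flip sign back: reduced form of g is (-5,-4,-10)
reduced forms (-5, -4, -10) vs (-5, -4, -10) ⇒ equivalent

yes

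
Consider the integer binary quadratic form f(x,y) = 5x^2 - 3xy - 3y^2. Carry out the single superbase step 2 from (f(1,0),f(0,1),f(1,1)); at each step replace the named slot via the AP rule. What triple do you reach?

start (5,-3,-1) = (f(1,0),f(0,1),f(1,1))
replace slot 2: 2·(5+(-1)) − (-3) = 11 → (5,11,-1)

5,11,-1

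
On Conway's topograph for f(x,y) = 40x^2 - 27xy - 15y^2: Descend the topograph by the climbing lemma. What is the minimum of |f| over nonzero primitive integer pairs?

descent: ρ → (-15,27,40)  [lands on river]
river: ρ → (40,53,-2)
river: ρ → (-2,55,13)
river: ρ → (13,49,-14)
river: ρ → (-14,35,34)
river: ρ → (34,33,-15)
closes: descent 1, river 6
min |a| on river = 2

2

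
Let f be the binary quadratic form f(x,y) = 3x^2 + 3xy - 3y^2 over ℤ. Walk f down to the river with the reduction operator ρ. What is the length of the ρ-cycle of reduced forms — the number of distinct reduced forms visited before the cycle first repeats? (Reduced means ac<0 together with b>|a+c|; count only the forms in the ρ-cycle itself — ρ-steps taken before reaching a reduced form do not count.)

D = 45, ⌊√D⌋ = 6
river: ρ → (-3,3,3)
river: ρ → (3,3,-3)
ρ-cycle length = 2 (tail of 0 descent steps not counted)

2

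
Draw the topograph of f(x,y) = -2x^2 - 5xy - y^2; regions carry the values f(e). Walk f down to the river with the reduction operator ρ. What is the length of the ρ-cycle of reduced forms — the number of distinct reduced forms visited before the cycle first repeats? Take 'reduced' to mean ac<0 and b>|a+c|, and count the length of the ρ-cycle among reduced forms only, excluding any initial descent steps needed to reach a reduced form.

D = 17, ⌊√D⌋ = 4
descent: ρ → (-1,3,2)  [lands on river]
river: ρ → (2,1,-2)
river: ρ → (-2,3,1)
river: ρ → (1,3,-2)
river: ρ → (-2,1,2)
river: ρ → (2,3,-1)
ρ-cycle length = 6 (tail of 1 descent step not counted)

6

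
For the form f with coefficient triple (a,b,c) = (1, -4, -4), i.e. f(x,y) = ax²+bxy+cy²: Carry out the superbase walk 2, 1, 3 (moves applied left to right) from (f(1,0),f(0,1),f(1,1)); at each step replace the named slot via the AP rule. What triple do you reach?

start (1,-4,-7) = (f(1,0),f(0,1),f(1,1))
replace slot 2: 2·(1+(-7)) − (-4) = -8 → (1,-8,-7)
replace slot 1: 2·((-8)+(-7)) − 1 = -31 → (-31,-8,-7)
replace slot 3: 2·((-31)+(-8)) − (-7) = -71 → (-31,-8,-71)

-31,-8,-71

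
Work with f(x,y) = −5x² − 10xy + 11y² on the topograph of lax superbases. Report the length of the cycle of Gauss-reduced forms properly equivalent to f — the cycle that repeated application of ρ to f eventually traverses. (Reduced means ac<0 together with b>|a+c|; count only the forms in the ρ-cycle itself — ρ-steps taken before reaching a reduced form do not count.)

D = 320, ⌊√D⌋ = 17
descent: ρ → (11,10,-5)  [lands on river]
river: ρ → (-5,10,11)
river: ρ → (11,12,-4)
river: ρ → (-4,12,11)
ρ-cycle length = 4 (tail of 1 descent step not counted)

4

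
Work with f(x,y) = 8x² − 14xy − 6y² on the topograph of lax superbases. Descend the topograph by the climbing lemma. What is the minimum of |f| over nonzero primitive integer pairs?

descent: ρ → (-6,14,8)  [lands on river]
river: ρ → (8,18,-2)
river: ρ → (-2,18,8)
river: ρ → (8,14,-6)
river: ρ → (-6,10,12)
river: ρ → (12,14,-4)
river: ρ → (-4,18,4)
river: ρ → (4,14,-12)
river: ρ → (-12,10,6)
river: ρ → (6,14,-8)
river: ρ → (-8,18,2)
river: ρ → (2,18,-8)
river: ρ → (-8,14,6)
river: ρ → (6,10,-12)
river: ρ → (-12,14,4)
river: ρ → (4,18,-4)
river: ρ → (-4,14,12)
river: ρ → (12,10,-6)
closes: descent 1, river 18
min |a| on river = 2

2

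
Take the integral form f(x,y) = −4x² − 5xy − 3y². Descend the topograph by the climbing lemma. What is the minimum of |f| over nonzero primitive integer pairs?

translate: b→-3 (≡5 mod 8), so (4,5,3)→(4,-3,2)
flip: (4,-3,2)→(2,3,4)
translate: b→-1 (≡3 mod 4), so (2,3,4)→(2,-1,3)
reduced (well bottom): (2,-1,3) with a≤c, −a<b≤a
well minimum |f| = |-2| = 2 (negative-definite)

2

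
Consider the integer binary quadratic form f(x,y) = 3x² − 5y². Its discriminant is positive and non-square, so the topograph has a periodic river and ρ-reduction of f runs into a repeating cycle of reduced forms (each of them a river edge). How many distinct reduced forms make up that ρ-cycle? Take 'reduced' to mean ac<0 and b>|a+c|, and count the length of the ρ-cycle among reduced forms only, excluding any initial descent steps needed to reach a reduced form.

D = 60, ⌊√D⌋ = 7
descent: ρ → (-5,0,3)
descent: ρ → (3,6,-2)  [lands on river]
river: ρ → (-2,6,3)
ρ-cycle length = 2 (tail of 2 descent steps not counted)

2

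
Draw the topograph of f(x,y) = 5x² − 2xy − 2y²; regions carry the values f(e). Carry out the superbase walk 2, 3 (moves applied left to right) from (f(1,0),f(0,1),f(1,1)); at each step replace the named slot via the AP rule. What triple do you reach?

start (5,-2,1) = (f(1,0),f(0,1),f(1,1))
replace slot 2: 2·(5+1) − (-2) = 14 → (5,14,1)
replace slot 3: 2·(5+14) − 1 = 37 → (5,14,37)

5,14,37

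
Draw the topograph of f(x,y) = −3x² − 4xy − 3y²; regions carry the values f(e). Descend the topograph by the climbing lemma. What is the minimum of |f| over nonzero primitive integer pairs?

translate: b→-2 (≡4 mod 6), so (3,4,3)→(3,-2,2)
flip: (3,-2,2)→(2,2,3)
reduced (well bottom): (2,2,3) with a≤c, −a<b≤a
well minimum |f| = |-2| = 2 (negative-definite)

2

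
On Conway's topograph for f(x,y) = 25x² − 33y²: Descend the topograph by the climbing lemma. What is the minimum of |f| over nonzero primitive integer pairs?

descent: ρ → (-33,0,25)
descent: ρ → (25,50,-8)  [lands on river]
river: ρ → (-8,46,37)
river: ρ → (37,28,-17)
river: ρ → (-17,40,25)
river: ρ → (25,10,-32)
river: ρ → (-32,54,3)
river: ρ → (3,54,-32)
river: ρ → (-32,10,25)
river: ρ → (25,40,-17)
river: ρ → (-17,28,37)
river: ρ → (37,46,-8)
river: ρ → (-8,50,25)
closes: descent 2, river 12
min |a| on river = 3

3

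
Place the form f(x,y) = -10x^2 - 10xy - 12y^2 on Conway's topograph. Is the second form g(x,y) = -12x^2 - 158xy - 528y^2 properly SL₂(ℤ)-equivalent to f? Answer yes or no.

D₁ = -380, D₂ = -380
f is negative-definite; reduce −f:
−f: reduced (well bottom): (10,10,12) with a≤c, −a<b≤a
flip sign back: reduced form of f is (-10,-10,-12)
g is negative-definite; reduce −g:
−g: translate: b→-10 (≡158 mod 24), so (12,158,528)→(12,-10,10)
−g: flip: (12,-10,10)→(10,10,12)
−g: reduced (well bottom): (10,10,12) with a≤c, −a<b≤a
flip sign back: reduced form of g is (-10,-10,-12)
reduced forms (-10, -10, -12) vs (-10, -10, -12) ⇒ equivalent

yes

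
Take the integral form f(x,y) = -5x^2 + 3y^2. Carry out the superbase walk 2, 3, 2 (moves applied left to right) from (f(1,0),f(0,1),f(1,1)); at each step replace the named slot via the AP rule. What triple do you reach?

start (-5,3,-2) = (f(1,0),f(0,1),f(1,1))
replace slot 2: 2·((-5)+(-2)) − 3 = -17 → (-5,-17,-2)
replace slot 3: 2·((-5)+(-17)) − (-2) = -42 → (-5,-17,-42)
replace slot 2: 2·((-5)+(-42)) − (-17) = -77 → (-5,-77,-42)

-5,-77,-42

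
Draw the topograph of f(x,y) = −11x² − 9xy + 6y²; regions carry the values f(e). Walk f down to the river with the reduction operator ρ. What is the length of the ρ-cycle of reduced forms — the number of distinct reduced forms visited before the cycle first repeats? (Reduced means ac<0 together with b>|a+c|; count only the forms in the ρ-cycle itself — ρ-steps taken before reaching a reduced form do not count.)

D = 345, ⌊√D⌋ = 18
descent: ρ → (6,9,-11)  [lands on river]
river: ρ → (-11,13,4)
river: ρ → (4,11,-14)
river: ρ → (-14,17,1)
river: ρ → (1,17,-14)
river: ρ → (-14,11,4)
river: ρ → (4,13,-11)
river: ρ → (-11,9,6)
river: ρ → (6,15,-5)
river: ρ → (-5,15,6)
ρ-cycle length = 10 (tail of 1 descent step not counted)

10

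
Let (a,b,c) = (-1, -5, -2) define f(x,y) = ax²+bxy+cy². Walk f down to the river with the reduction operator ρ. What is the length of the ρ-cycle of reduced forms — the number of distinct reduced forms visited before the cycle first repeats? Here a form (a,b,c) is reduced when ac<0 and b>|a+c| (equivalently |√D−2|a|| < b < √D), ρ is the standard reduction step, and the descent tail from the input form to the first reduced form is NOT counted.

D = 17, ⌊√D⌋ = 4
descent: ρ → (-2,1,2)  [lands on river]
river: ρ → (2,3,-1)
river: ρ → (-1,3,2)
river: ρ → (2,1,-2)
river: ρ → (-2,3,1)
river: ρ → (1,3,-2)
ρ-cycle length = 6 (tail of 1 descent step not counted)

6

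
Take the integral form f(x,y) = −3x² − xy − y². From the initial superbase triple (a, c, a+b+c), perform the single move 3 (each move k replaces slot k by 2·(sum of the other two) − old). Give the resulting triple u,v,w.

start (-3,-1,-5) = (f(1,0),f(0,1),f(1,1))
replace slot 3: 2·((-3)+(-1)) − (-5) = -3 → (-3,-1,-3)

-3,-1,-3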